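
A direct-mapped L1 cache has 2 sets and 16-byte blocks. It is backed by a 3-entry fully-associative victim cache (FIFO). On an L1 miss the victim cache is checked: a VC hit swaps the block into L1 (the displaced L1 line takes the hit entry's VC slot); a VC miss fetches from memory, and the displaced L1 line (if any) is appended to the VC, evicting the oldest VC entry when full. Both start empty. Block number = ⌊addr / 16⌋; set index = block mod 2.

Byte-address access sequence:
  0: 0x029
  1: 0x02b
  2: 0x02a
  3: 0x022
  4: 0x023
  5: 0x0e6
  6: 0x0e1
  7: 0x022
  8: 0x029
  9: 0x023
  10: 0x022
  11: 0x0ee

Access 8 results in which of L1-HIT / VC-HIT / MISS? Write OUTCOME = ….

#0 0x29→b2/s0 MISS; vc=[]
#1 0x2b→b2/s0 L1-HIT; vc=[]
#2 0x2a→b2/s0 L1-HIT; vc=[]
#3 0x22→b2/s0 L1-HIT; vc=[]
#4 0x23→b2/s0 L1-HIT; vc=[]
#5 0xe6→b14/s0 MISS; vc=[2]
#6 0xe1→b14/s0 L1-HIT; vc=[2]
#7 0x22→b2/s0 VC-HIT; vc=[14]
#8 0x29→b2/s0 L1-HIT; vc=[14]
#9 0x23→b2/s0 L1-HIT; vc=[14]
#10 0x22→b2/s0 L1-HIT; vc=[14]
#11 0xee→b14/s0 VC-HIT; vc=[2]

OUTCOME = L1-HIT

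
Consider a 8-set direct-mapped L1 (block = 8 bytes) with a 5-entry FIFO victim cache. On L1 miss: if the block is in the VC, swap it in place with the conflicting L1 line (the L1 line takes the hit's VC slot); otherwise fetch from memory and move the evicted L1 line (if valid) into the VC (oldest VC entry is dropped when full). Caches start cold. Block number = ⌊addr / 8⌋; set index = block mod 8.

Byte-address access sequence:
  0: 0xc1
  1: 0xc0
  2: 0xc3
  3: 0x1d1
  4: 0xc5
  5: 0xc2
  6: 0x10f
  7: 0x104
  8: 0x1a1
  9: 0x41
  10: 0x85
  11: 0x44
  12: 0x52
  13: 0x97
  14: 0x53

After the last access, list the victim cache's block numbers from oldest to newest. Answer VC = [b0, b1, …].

VC = [24, 32, 16, 58, 18]

0: 0xc1 (blk 24, set 0) → MISS  vc=[]
1: 0xc0 (blk 24, set 0) → L1-HIT  vc=[]
2: 0xc3 (blk 24, set 0) → L1-HIT  vc=[]
3: 0x1d1 (blk 58, set 2) → MISS  vc=[]
4: 0xc5 (blk 24, set 0) → L1-HIT  vc=[]
5: 0xc2 (blk 24, set 0) → L1-HIT  vc=[]
6: 0x10f (blk 33, set 1) → MISS  vc=[]
7: 0x104 (blk 32, set 0) → MISS  vc=[24]
8: 0x1a1 (blk 52, set 4) → MISS  vc=[24]
9: 0x41 (blk 8, set 0) → MISS  vc=[24, 32]
10: 0x85 (blk 16, set 0) → MISS  vc=[24, 32, 8]
11: 0x44 (blk 8, set 0) → VC-HIT  vc=[24, 32, 16]
12: 0x52 (blk 10, set 2) → MISS  vc=[24, 32, 16, 58]
13: 0x97 (blk 18, set 2) → MISS  vc=[24, 32, 16, 58, 10]
14: 0x53 (blk 10, set 2) → VC-HIT  vc=[24, 32, 16, 58, 18]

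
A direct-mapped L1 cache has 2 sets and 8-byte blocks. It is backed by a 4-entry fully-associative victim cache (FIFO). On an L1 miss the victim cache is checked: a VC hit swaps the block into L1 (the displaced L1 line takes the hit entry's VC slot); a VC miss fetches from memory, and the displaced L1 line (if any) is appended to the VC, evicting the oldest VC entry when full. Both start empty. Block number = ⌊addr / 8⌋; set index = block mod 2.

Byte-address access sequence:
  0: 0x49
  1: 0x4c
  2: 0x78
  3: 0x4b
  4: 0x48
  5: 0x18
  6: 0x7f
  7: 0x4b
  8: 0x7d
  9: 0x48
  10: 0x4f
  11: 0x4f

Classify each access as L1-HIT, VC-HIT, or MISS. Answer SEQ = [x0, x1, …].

0: 0x49 (blk 9, set 1) → MISS  vc=[]
1: 0x4c (blk 9, set 1) → L1-HIT  vc=[]
2: 0x78 (blk 15, set 1) → MISS  vc=[9]
3: 0x4b (blk 9, set 1) → VC-HIT  vc=[15]
4: 0x48 (blk 9, set 1) → L1-HIT  vc=[15]
5: 0x18 (blk 3, set 1) → MISS  vc=[15, 9]
6: 0x7f (blk 15, set 1) → VC-HIT  vc=[3, 9]
7: 0x4b (blk 9, set 1) → VC-HIT  vc=[3, 15]
8: 0x7d (blk 15, set 1) → VC-HIT  vc=[3, 9]
9: 0x48 (blk 9, set 1) → VC-HIT  vc=[3, 15]
10: 0x4f (blk 9, set 1) → L1-HIT  vc=[3, 15]
11: 0x4f (blk 9, set 1) → L1-HIT  vc=[3, 15]

SEQ = [MISS, L1-HIT, MISS, VC-HIT, L1-HIT, MISS, VC-HIT, VC-HIT, VC-HIT, VC-HIT, L1-HIT, L1-HIT]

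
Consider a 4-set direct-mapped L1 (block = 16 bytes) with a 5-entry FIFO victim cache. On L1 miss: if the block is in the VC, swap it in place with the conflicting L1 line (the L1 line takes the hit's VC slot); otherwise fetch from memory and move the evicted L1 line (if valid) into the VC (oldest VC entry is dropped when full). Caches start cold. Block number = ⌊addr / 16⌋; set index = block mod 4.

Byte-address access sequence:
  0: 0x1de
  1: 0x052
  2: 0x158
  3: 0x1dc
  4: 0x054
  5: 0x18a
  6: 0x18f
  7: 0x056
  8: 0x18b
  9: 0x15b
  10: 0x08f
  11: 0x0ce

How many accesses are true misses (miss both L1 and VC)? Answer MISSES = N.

0: 0x1de (blk 29, set 1) → MISS  vc=[]
1: 0x52 (blk 5, set 1) → MISS  vc=[29]
2: 0x158 (blk 21, set 1) → MISS  vc=[29, 5]
3: 0x1dc (blk 29, set 1) → VC-HIT  vc=[21, 5]
4: 0x54 (blk 5, set 1) → VC-HIT  vc=[21, 29]
5: 0x18a (blk 24, set 0) → MISS  vc=[21, 29]
6: 0x18f (blk 24, set 0) → L1-HIT  vc=[21, 29]
7: 0x56 (blk 5, set 1) → L1-HIT  vc=[21, 29]
8: 0x18b (blk 24, set 0) → L1-HIT  vc=[21, 29]
9: 0x15b (blk 21, set 1) → VC-HIT  vc=[5, 29]
10: 0x8f (blk 8, set 0) → MISS  vc=[5, 29, 24]
11: 0xce (blk 12, set 0) → MISS  vc=[5, 29, 24, 8]

MISSES = 6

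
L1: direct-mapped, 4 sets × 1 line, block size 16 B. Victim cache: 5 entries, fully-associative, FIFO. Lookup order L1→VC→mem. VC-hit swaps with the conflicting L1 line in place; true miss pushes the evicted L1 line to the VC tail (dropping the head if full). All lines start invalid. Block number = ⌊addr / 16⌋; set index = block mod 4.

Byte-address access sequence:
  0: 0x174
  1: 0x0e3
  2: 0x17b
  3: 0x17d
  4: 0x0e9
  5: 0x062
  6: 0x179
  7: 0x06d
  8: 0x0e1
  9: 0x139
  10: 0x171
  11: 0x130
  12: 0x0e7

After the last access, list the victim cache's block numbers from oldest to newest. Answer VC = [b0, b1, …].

VC = [6, 23]

#0 0x174→b23/s3 MISS; vc=[]
#1 0xe3→b14/s2 MISS; vc=[]
#2 0x17b→b23/s3 L1-HIT; vc=[]
#3 0x17d→b23/s3 L1-HIT; vc=[]
#4 0xe9→b14/s2 L1-HIT; vc=[]
#5 0x62→b6/s2 MISS; vc=[14]
#6 0x179→b23/s3 L1-HIT; vc=[14]
#7 0x6d→b6/s2 L1-HIT; vc=[14]
#8 0xe1→b14/s2 VC-HIT; vc=[6]
#9 0x139→b19/s3 MISS; vc=[6,23]
#10 0x171→b23/s3 VC-HIT; vc=[6,19]
#11 0x130→b19/s3 VC-HIT; vc=[6,23]
#12 0xe7→b14/s2 L1-HIT; vc=[6,23]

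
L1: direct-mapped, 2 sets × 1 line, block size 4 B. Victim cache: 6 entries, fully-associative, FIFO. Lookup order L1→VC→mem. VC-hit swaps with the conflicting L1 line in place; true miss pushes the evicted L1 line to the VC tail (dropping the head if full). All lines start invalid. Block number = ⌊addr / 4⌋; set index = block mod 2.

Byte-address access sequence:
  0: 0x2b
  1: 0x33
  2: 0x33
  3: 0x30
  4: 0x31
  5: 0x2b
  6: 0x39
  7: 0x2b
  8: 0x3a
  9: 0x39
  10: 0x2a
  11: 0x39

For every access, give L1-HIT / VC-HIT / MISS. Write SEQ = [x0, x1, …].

SEQ = [MISS, MISS, L1-HIT, L1-HIT, L1-HIT, VC-HIT, MISS, VC-HIT, VC-HIT, L1-HIT, VC-HIT, VC-HIT]

#0 0x2b→b10/s0 MISS; vc=[]
#1 0x33→b12/s0 MISS; vc=[10]
#2 0x33→b12/s0 L1-HIT; vc=[10]
#3 0x30→b12/s0 L1-HIT; vc=[10]
#4 0x31→b12/s0 L1-HIT; vc=[10]
#5 0x2b→b10/s0 VC-HIT; vc=[12]
#6 0x39→b14/s0 MISS; vc=[12,10]
#7 0x2b→b10/s0 VC-HIT; vc=[12,14]
#8 0x3a→b14/s0 VC-HIT; vc=[12,10]
#9 0x39→b14/s0 L1-HIT; vc=[12,10]
#10 0x2a→b10/s0 VC-HIT; vc=[12,14]
#11 0x39→b14/s0 VC-HIT; vc=[12,10]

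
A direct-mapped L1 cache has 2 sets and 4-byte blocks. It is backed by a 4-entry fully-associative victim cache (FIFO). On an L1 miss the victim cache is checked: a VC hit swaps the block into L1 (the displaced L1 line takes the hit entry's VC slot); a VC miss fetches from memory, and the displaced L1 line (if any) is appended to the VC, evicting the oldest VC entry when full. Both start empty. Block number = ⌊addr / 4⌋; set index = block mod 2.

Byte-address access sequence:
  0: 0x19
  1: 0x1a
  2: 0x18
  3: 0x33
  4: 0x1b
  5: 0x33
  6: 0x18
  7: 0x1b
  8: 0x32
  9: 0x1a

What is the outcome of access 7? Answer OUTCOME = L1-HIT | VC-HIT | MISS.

  [0] addr=0x19 blk=6 s=0: MISS | VC []
  [1] addr=0x1a blk=6 s=0: L1-HIT | VC []
  [2] addr=0x18 blk=6 s=0: L1-HIT | VC []
  [3] addr=0x33 blk=12 s=0: MISS | VC [6]
  [4] addr=0x1b blk=6 s=0: VC-HIT | VC [12]
  [5] addr=0x33 blk=12 s=0: VC-HIT | VC [6]
  [6] addr=0x18 blk=6 s=0: VC-HIT | VC [12]
  [7] addr=0x1b blk=6 s=0: L1-HIT | VC [12]
  [8] addr=0x32 blk=12 s=0: VC-HIT | VC [6]
  [9] addr=0x1a blk=6 s=0: VC-HIT | VC [12]

OUTCOME = L1-HIT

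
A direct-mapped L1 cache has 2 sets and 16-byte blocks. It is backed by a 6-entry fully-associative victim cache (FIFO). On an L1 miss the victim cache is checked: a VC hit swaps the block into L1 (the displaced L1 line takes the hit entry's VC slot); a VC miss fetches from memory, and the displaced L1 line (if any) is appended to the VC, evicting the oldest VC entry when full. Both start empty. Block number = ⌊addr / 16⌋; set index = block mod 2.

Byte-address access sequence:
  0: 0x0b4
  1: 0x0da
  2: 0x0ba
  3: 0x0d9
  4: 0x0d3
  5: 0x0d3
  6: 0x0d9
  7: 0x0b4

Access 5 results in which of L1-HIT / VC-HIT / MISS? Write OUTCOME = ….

OUTCOME = L1-HIT

#0 0xb4→b11/s1 MISS; vc=[]
#1 0xda→b13/s1 MISS; vc=[11]
#2 0xba→b11/s1 VC-HIT; vc=[13]
#3 0xd9→b13/s1 VC-HIT; vc=[11]
#4 0xd3→b13/s1 L1-HIT; vc=[11]
#5 0xd3→b13/s1 L1-HIT; vc=[11]
#6 0xd9→b13/s1 L1-HIT; vc=[11]
#7 0xb4→b11/s1 VC-HIT; vc=[13]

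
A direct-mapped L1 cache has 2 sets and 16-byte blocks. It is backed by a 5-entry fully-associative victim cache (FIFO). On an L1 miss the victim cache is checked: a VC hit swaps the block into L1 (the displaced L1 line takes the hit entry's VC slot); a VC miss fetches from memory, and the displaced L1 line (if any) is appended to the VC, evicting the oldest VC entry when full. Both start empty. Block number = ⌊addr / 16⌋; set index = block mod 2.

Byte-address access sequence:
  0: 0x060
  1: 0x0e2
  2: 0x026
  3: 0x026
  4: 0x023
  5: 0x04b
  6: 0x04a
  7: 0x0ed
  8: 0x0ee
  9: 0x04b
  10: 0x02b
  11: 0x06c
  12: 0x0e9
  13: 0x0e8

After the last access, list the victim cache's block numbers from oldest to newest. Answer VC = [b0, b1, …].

VC = [2, 6, 4]

#0 0x60→b6/s0 MISS; vc=[]
#1 0xe2→b14/s0 MISS; vc=[6]
#2 0x26→b2/s0 MISS; vc=[6,14]
#3 0x26→b2/s0 L1-HIT; vc=[6,14]
#4 0x23→b2/s0 L1-HIT; vc=[6,14]
#5 0x4b→b4/s0 MISS; vc=[6,14,2]
#6 0x4a→b4/s0 L1-HIT; vc=[6,14,2]
#7 0xed→b14/s0 VC-HIT; vc=[6,4,2]
#8 0xee→b14/s0 L1-HIT; vc=[6,4,2]
#9 0x4b→b4/s0 VC-HIT; vc=[6,14,2]
#10 0x2b→b2/s0 VC-HIT; vc=[6,14,4]
#11 0x6c→b6/s0 VC-HIT; vc=[2,14,4]
#12 0xe9→b14/s0 VC-HIT; vc=[2,6,4]
#13 0xe8→b14/s0 L1-HIT; vc=[2,6,4]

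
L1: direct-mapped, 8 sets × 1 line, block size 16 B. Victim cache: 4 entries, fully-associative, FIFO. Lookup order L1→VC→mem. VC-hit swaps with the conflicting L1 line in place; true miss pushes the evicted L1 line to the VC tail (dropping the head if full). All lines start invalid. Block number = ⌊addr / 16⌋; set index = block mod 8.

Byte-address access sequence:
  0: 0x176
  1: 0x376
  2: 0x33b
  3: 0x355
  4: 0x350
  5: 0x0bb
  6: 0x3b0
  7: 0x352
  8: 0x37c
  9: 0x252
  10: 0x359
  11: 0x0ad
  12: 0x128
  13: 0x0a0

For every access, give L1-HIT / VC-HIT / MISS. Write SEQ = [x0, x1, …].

SEQ = [MISS, MISS, MISS, MISS, L1-HIT, MISS, MISS, L1-HIT, L1-HIT, MISS, VC-HIT, MISS, MISS, VC-HIT]

0: 0x176 (blk 23, set 7) → MISS  vc=[]
1: 0x376 (blk 55, set 7) → MISS  vc=[23]
2: 0x33b (blk 51, set 3) → MISS  vc=[23]
3: 0x355 (blk 53, set 5) → MISS  vc=[23]
4: 0x350 (blk 53, set 5) → L1-HIT  vc=[23]
5: 0xbb (blk 11, set 3) → MISS  vc=[23, 51]
6: 0x3b0 (blk 59, set 3) → MISS  vc=[23, 51, 11]
7: 0x352 (blk 53, set 5) → L1-HIT  vc=[23, 51, 11]
8: 0x37c (blk 55, set 7) → L1-HIT  vc=[23, 51, 11]
9: 0x252 (blk 37, set 5) → MISS  vc=[23, 51, 11, 53]
10: 0x359 (blk 53, set 5) → VC-HIT  vc=[23, 51, 11, 37]
11: 0xad (blk 10, set 2) → MISS  vc=[23, 51, 11, 37]
12: 0x128 (blk 18, set 2) → MISS  vc=[51, 11, 37, 10]
13: 0xa0 (blk 10, set 2) → VC-HIT  vc=[51, 11, 37, 18]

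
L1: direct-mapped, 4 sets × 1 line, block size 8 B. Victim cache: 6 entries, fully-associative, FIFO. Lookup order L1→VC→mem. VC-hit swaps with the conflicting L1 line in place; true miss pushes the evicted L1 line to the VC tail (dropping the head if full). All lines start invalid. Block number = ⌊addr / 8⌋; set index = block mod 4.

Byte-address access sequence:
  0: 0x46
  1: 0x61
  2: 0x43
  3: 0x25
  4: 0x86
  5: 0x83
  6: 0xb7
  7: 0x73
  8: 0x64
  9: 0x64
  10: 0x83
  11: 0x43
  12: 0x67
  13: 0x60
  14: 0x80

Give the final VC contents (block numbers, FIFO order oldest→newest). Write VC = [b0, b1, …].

0: 0x46 (blk 8, set 0) → MISS  vc=[]
1: 0x61 (blk 12, set 0) → MISS  vc=[8]
2: 0x43 (blk 8, set 0) → VC-HIT  vc=[12]
3: 0x25 (blk 4, set 0) → MISS  vc=[12, 8]
4: 0x86 (blk 16, set 0) → MISS  vc=[12, 8, 4]
5: 0x83 (blk 16, set 0) → L1-HIT  vc=[12, 8, 4]
6: 0xb7 (blk 22, set 2) → MISS  vc=[12, 8, 4]
7: 0x73 (blk 14, set 2) → MISS  vc=[12, 8, 4, 22]
8: 0x64 (blk 12, set 0) → VC-HIT  vc=[16, 8, 4, 22]
9: 0x64 (blk 12, set 0) → L1-HIT  vc=[16, 8, 4, 22]
10: 0x83 (blk 16, set 0) → VC-HIT  vc=[12, 8, 4, 22]
11: 0x43 (blk 8, set 0) → VC-HIT  vc=[12, 16, 4, 22]
12: 0x67 (blk 12, set 0) → VC-HIT  vc=[8, 16, 4, 22]
13: 0x60 (blk 12, set 0) → L1-HIT  vc=[8, 16, 4, 22]
14: 0x80 (blk 16, set 0) → VC-HIT  vc=[8, 12, 4, 22]

VC = [8, 12, 4, 22]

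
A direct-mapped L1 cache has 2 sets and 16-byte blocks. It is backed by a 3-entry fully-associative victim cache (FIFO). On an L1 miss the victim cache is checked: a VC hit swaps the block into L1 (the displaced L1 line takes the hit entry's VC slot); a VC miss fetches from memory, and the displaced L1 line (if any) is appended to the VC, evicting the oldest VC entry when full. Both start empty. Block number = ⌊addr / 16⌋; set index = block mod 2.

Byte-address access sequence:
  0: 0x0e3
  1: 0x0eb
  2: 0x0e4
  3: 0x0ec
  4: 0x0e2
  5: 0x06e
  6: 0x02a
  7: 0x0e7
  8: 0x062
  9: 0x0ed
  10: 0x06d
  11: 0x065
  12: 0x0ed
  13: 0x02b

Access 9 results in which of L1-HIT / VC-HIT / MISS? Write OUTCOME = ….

0: 0xe3 (blk 14, set 0) → MISS  vc=[]
1: 0xeb (blk 14, set 0) → L1-HIT  vc=[]
2: 0xe4 (blk 14, set 0) → L1-HIT  vc=[]
3: 0xec (blk 14, set 0) → L1-HIT  vc=[]
4: 0xe2 (blk 14, set 0) → L1-HIT  vc=[]
5: 0x6e (blk 6, set 0) → MISS  vc=[14]
6: 0x2a (blk 2, set 0) → MISS  vc=[14, 6]
7: 0xe7 (blk 14, set 0) → VC-HIT  vc=[2, 6]
8: 0x62 (blk 6, set 0) → VC-HIT  vc=[2, 14]
9: 0xed (blk 14, set 0) → VC-HIT  vc=[2, 6]
10: 0x6d (blk 6, set 0) → VC-HIT  vc=[2, 14]
11: 0x65 (blk 6, set 0) → L1-HIT  vc=[2, 14]
12: 0xed (blk 14, set 0) → VC-HIT  vc=[2, 6]
13: 0x2b (blk 2, set 0) → VC-HIT  vc=[14, 6]

OUTCOME = VC-HIT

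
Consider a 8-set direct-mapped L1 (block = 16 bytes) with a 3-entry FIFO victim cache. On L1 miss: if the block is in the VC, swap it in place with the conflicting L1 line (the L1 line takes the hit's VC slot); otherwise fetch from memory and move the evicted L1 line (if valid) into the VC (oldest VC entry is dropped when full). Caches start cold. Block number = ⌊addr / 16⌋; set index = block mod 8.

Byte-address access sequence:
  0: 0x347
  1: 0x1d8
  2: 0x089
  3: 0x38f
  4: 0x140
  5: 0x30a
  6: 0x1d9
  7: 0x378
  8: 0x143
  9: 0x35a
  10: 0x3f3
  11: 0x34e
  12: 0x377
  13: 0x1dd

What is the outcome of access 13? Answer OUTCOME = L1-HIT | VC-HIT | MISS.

OUTCOME = VC-HIT

0: 0x347 (blk 52, set 4) → MISS  vc=[]
1: 0x1d8 (blk 29, set 5) → MISS  vc=[]
2: 0x89 (blk 8, set 0) → MISS  vc=[]
3: 0x38f (blk 56, set 0) → MISS  vc=[8]
4: 0x140 (blk 20, set 4) → MISS  vc=[8, 52]
5: 0x30a (blk 48, set 0) → MISS  vc=[8, 52, 56]
6: 0x1d9 (blk 29, set 5) → L1-HIT  vc=[8, 52, 56]
7: 0x378 (blk 55, set 7) → MISS  vc=[8, 52, 56]
8: 0x143 (blk 20, set 4) → L1-HIT  vc=[8, 52, 56]
9: 0x35a (blk 53, set 5) → MISS  vc=[52, 56, 29]
10: 0x3f3 (blk 63, set 7) → MISS  vc=[56, 29, 55]
11: 0x34e (blk 52, set 4) → MISS  vc=[29, 55, 20]
12: 0x377 (blk 55, set 7) → VC-HIT  vc=[29, 63, 20]
13: 0x1dd (blk 29, set 5) → VC-HIT  vc=[53, 63, 20]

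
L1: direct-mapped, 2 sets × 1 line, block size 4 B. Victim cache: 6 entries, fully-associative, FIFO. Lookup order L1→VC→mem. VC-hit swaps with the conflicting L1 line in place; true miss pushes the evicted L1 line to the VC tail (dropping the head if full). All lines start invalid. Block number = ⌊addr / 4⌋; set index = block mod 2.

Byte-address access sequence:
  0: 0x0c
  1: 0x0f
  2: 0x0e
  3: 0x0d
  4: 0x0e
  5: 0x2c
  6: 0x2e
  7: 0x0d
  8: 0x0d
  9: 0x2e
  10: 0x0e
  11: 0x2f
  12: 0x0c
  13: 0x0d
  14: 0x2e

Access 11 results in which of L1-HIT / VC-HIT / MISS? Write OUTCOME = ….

OUTCOME = VC-HIT

  [0] addr=0xc blk=3 s=1: MISS | VC []
  [1] addr=0xf blk=3 s=1: L1-HIT | VC []
  [2] addr=0xe blk=3 s=1: L1-HIT | VC []
  [3] addr=0xd blk=3 s=1: L1-HIT | VC []
  [4] addr=0xe blk=3 s=1: L1-HIT | VC []
  [5] addr=0x2c blk=11 s=1: MISS | VC [3]
  [6] addr=0x2e blk=11 s=1: L1-HIT | VC [3]
  [7] addr=0xd blk=3 s=1: VC-HIT | VC [11]
  [8] addr=0xd blk=3 s=1: L1-HIT | VC [11]
  [9] addr=0x2e blk=11 s=1: VC-HIT | VC [3]
  [10] addr=0xe blk=3 s=1: VC-HIT | VC [11]
  [11] addr=0x2f blk=11 s=1: VC-HIT | VC [3]
  [12] addr=0xc blk=3 s=1: VC-HIT | VC [11]
  [13] addr=0xd blk=3 s=1: L1-HIT | VC [11]
  [14] addr=0x2e blk=11 s=1: VC-HIT | VC [3]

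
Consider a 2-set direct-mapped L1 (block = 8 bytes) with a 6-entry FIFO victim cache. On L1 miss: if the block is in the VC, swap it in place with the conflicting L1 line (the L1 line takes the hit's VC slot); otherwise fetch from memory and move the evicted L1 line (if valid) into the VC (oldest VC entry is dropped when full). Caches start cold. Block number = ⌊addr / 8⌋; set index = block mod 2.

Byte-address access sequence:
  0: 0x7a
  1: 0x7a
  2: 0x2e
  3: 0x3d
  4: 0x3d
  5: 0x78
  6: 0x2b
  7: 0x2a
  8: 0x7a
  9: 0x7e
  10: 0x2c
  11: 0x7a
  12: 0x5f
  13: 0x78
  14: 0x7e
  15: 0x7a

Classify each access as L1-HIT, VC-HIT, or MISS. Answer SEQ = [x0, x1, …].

#0 0x7a→b15/s1 MISS; vc=[]
#1 0x7a→b15/s1 L1-HIT; vc=[]
#2 0x2e→b5/s1 MISS; vc=[15]
#3 0x3d→b7/s1 MISS; vc=[15,5]
#4 0x3d→b7/s1 L1-HIT; vc=[15,5]
#5 0x78→b15/s1 VC-HIT; vc=[7,5]
#6 0x2b→b5/s1 VC-HIT; vc=[7,15]
#7 0x2a→b5/s1 L1-HIT; vc=[7,15]
#8 0x7a→b15/s1 VC-HIT; vc=[7,5]
#9 0x7e→b15/s1 L1-HIT; vc=[7,5]
#10 0x2c→b5/s1 VC-HIT; vc=[7,15]
#11 0x7a→b15/s1 VC-HIT; vc=[7,5]
#12 0x5f→b11/s1 MISS; vc=[7,5,15]
#13 0x78→b15/s1 VC-HIT; vc=[7,5,11]
#14 0x7e→b15/s1 L1-HIT; vc=[7,5,11]
#15 0x7a→b15/s1 L1-HIT; vc=[7,5,11]

SEQ = [MISS, L1-HIT, MISS, MISS, L1-HIT, VC-HIT, VC-HIT, L1-HIT, VC-HIT, L1-HIT, VC-HIT, VC-HIT, MISS, VC-HIT, L1-HIT, L1-HIT]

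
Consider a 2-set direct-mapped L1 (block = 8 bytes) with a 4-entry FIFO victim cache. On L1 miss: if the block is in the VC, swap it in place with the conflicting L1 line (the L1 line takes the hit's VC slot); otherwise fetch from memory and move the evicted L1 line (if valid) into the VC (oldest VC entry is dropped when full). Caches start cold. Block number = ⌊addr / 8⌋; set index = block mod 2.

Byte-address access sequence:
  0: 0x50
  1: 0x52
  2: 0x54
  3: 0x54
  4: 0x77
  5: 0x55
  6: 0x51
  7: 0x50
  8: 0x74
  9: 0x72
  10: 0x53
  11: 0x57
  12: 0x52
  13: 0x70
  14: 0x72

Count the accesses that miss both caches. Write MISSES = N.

MISSES = 2

#0 0x50→b10/s0 MISS; vc=[]
#1 0x52→b10/s0 L1-HIT; vc=[]
#2 0x54→b10/s0 L1-HIT; vc=[]
#3 0x54→b10/s0 L1-HIT; vc=[]
#4 0x77→b14/s0 MISS; vc=[10]
#5 0x55→b10/s0 VC-HIT; vc=[14]
#6 0x51→b10/s0 L1-HIT; vc=[14]
#7 0x50→b10/s0 L1-HIT; vc=[14]
#8 0x74→b14/s0 VC-HIT; vc=[10]
#9 0x72→b14/s0 L1-HIT; vc=[10]
#10 0x53→b10/s0 VC-HIT; vc=[14]
#11 0x57→b10/s0 L1-HIT; vc=[14]
#12 0x52→b10/s0 L1-HIT; vc=[14]
#13 0x70→b14/s0 VC-HIT; vc=[10]
#14 0x72→b14/s0 L1-HIT; vc=[10]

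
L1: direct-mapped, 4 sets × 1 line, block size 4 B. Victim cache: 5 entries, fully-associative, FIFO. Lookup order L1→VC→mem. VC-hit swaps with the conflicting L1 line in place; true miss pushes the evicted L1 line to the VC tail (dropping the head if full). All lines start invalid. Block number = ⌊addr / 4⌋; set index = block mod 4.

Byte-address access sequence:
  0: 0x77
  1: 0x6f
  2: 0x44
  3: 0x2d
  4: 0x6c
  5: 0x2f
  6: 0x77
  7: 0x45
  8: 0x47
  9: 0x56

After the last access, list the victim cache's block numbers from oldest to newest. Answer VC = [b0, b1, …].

0: 0x77 (blk 29, set 1) → MISS  vc=[]
1: 0x6f (blk 27, set 3) → MISS  vc=[]
2: 0x44 (blk 17, set 1) → MISS  vc=[29]
3: 0x2d (blk 11, set 3) → MISS  vc=[29, 27]
4: 0x6c (blk 27, set 3) → VC-HIT  vc=[29, 11]
5: 0x2f (blk 11, set 3) → VC-HIT  vc=[29, 27]
6: 0x77 (blk 29, set 1) → VC-HIT  vc=[17, 27]
7: 0x45 (blk 17, set 1) → VC-HIT  vc=[29, 27]
8: 0x47 (blk 17, set 1) → L1-HIT  vc=[29, 27]
9: 0x56 (blk 21, set 1) → MISS  vc=[29, 27, 17]

VC = [29, 27, 17]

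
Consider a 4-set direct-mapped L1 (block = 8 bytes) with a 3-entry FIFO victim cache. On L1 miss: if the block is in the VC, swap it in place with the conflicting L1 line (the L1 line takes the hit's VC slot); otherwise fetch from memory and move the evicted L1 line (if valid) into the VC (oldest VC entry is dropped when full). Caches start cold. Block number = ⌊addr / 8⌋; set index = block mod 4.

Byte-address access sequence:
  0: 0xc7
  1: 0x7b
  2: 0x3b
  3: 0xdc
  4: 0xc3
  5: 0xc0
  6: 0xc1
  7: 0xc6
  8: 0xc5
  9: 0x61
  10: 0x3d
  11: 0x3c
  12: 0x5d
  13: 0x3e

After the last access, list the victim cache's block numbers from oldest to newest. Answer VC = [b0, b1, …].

#0 0xc7→b24/s0 MISS; vc=[]
#1 0x7b→b15/s3 MISS; vc=[]
#2 0x3b→b7/s3 MISS; vc=[15]
#3 0xdc→b27/s3 MISS; vc=[15,7]
#4 0xc3→b24/s0 L1-HIT; vc=[15,7]
#5 0xc0→b24/s0 L1-HIT; vc=[15,7]
#6 0xc1→b24/s0 L1-HIT; vc=[15,7]
#7 0xc6→b24/s0 L1-HIT; vc=[15,7]
#8 0xc5→b24/s0 L1-HIT; vc=[15,7]
#9 0x61→b12/s0 MISS; vc=[15,7,24]
#10 0x3d→b7/s3 VC-HIT; vc=[15,27,24]
#11 0x3c→b7/s3 L1-HIT; vc=[15,27,24]
#12 0x5d→b11/s3 MISS; vc=[27,24,7]
#13 0x3e→b7/s3 VC-HIT; vc=[27,24,11]

VC = [27, 24, 11]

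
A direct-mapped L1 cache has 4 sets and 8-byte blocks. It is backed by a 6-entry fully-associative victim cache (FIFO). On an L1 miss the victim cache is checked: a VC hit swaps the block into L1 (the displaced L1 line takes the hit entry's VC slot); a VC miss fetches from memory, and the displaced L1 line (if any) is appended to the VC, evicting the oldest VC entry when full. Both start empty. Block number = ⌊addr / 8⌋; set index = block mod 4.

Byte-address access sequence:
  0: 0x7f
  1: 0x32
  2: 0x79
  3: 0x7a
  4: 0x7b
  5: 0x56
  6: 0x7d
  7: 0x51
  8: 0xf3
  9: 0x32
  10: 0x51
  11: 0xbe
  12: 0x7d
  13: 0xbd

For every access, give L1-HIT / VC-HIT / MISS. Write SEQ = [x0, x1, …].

SEQ = [MISS, MISS, L1-HIT, L1-HIT, L1-HIT, MISS, L1-HIT, L1-HIT, MISS, VC-HIT, VC-HIT, MISS, VC-HIT, VC-HIT]

#0 0x7f→b15/s3 MISS; vc=[]
#1 0x32→b6/s2 MISS; vc=[]
#2 0x79→b15/s3 L1-HIT; vc=[]
#3 0x7a→b15/s3 L1-HIT; vc=[]
#4 0x7b→b15/s3 L1-HIT; vc=[]
#5 0x56→b10/s2 MISS; vc=[6]
#6 0x7d→b15/s3 L1-HIT; vc=[6]
#7 0x51→b10/s2 L1-HIT; vc=[6]
#8 0xf3→b30/s2 MISS; vc=[6,10]
#9 0x32→b6/s2 VC-HIT; vc=[30,10]
#10 0x51→b10/s2 VC-HIT; vc=[30,6]
#11 0xbe→b23/s3 MISS; vc=[30,6,15]
#12 0x7d→b15/s3 VC-HIT; vc=[30,6,23]
#13 0xbd→b23/s3 VC-HIT; vc=[30,6,15]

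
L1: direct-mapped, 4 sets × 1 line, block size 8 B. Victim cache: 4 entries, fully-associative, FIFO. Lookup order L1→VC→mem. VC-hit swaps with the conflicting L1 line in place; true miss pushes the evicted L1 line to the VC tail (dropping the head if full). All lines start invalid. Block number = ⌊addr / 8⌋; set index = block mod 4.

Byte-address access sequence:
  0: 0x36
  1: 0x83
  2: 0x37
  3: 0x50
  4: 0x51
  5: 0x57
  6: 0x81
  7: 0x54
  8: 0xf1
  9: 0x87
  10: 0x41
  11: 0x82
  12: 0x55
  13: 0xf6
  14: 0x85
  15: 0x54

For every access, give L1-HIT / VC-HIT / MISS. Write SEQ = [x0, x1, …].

SEQ = [MISS, MISS, L1-HIT, MISS, L1-HIT, L1-HIT, L1-HIT, L1-HIT, MISS, L1-HIT, MISS, VC-HIT, VC-HIT, VC-HIT, L1-HIT, VC-HIT]

0: 0x36 (blk 6, set 2) → MISS  vc=[]
1: 0x83 (blk 16, set 0) → MISS  vc=[]
2: 0x37 (blk 6, set 2) → L1-HIT  vc=[]
3: 0x50 (blk 10, set 2) → MISS  vc=[6]
4: 0x51 (blk 10, set 2) → L1-HIT  vc=[6]
5: 0x57 (blk 10, set 2) → L1-HIT  vc=[6]
6: 0x81 (blk 16, set 0) → L1-HIT  vc=[6]
7: 0x54 (blk 10, set 2) → L1-HIT  vc=[6]
8: 0xf1 (blk 30, set 2) → MISS  vc=[6, 10]
9: 0x87 (blk 16, set 0) → L1-HIT  vc=[6, 10]
10: 0x41 (blk 8, set 0) → MISS  vc=[6, 10, 16]
11: 0x82 (blk 16, set 0) → VC-HIT  vc=[6, 10, 8]
12: 0x55 (blk 10, set 2) → VC-HIT  vc=[6, 30, 8]
13: 0xf6 (blk 30, set 2) → VC-HIT  vc=[6, 10, 8]
14: 0x85 (blk 16, set 0) → L1-HIT  vc=[6, 10, 8]
15: 0x54 (blk 10, set 2) → VC-HIT  vc=[6, 30, 8]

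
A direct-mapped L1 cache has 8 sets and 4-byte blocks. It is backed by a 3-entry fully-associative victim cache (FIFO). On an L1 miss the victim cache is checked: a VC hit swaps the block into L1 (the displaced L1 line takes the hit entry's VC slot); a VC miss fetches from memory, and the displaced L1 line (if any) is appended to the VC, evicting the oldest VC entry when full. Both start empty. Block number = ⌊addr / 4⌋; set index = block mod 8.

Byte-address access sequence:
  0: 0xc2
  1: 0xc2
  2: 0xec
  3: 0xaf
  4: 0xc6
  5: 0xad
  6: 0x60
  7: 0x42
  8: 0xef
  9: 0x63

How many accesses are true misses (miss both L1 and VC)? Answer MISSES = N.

MISSES = 6

#0 0xc2→b48/s0 MISS; vc=[]
#1 0xc2→b48/s0 L1-HIT; vc=[]
#2 0xec→b59/s3 MISS; vc=[]
#3 0xaf→b43/s3 MISS; vc=[59]
#4 0xc6→b49/s1 MISS; vc=[59]
#5 0xad→b43/s3 L1-HIT; vc=[59]
#6 0x60→b24/s0 MISS; vc=[59,48]
#7 0x42→b16/s0 MISS; vc=[59,48,24]
#8 0xef→b59/s3 VC-HIT; vc=[43,48,24]
#9 0x63→b24/s0 VC-HIT; vc=[43,48,16]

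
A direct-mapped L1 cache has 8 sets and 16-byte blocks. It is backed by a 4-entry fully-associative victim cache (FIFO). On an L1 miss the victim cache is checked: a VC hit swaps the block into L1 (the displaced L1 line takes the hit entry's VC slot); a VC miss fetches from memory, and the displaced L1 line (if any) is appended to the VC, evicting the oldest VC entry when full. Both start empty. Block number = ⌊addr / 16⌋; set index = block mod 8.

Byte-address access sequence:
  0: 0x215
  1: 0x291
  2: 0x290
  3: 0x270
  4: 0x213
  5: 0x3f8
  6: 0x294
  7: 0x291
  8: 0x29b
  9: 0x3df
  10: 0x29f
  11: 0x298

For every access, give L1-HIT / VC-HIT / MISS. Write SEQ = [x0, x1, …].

0: 0x215 (blk 33, set 1) → MISS  vc=[]
1: 0x291 (blk 41, set 1) → MISS  vc=[33]
2: 0x290 (blk 41, set 1) → L1-HIT  vc=[33]
3: 0x270 (blk 39, set 7) → MISS  vc=[33]
4: 0x213 (blk 33, set 1) → VC-HIT  vc=[41]
5: 0x3f8 (blk 63, set 7) → MISS  vc=[41, 39]
6: 0x294 (blk 41, set 1) → VC-HIT  vc=[33, 39]
7: 0x291 (blk 41, set 1) → L1-HIT  vc=[33, 39]
8: 0x29b (blk 41, set 1) → L1-HIT  vc=[33, 39]
9: 0x3df (blk 61, set 5) → MISS  vc=[33, 39]
10: 0x29f (blk 41, set 1) → L1-HIT  vc=[33, 39]
11: 0x298 (blk 41, set 1) → L1-HIT  vc=[33, 39]

SEQ = [MISS, MISS, L1-HIT, MISS, VC-HIT, MISS, VC-HIT, L1-HIT, L1-HIT, MISS, L1-HIT, L1-HIT]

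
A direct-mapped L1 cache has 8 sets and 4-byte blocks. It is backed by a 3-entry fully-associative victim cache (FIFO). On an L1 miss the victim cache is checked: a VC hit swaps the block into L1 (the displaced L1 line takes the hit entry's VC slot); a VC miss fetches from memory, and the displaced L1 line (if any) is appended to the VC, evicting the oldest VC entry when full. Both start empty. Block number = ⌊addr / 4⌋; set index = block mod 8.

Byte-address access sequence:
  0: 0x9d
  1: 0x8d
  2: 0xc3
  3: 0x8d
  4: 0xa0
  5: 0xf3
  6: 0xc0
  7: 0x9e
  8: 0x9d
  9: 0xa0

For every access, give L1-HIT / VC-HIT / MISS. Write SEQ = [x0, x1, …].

#0 0x9d→b39/s7 MISS; vc=[]
#1 0x8d→b35/s3 MISS; vc=[]
#2 0xc3→b48/s0 MISS; vc=[]
#3 0x8d→b35/s3 L1-HIT; vc=[]
#4 0xa0→b40/s0 MISS; vc=[48]
#5 0xf3→b60/s4 MISS; vc=[48]
#6 0xc0→b48/s0 VC-HIT; vc=[40]
#7 0x9e→b39/s7 L1-HIT; vc=[40]
#8 0x9d→b39/s7 L1-HIT; vc=[40]
#9 0xa0→b40/s0 VC-HIT; vc=[48]

SEQ = [MISS, MISS, MISS, L1-HIT, MISS, MISS, VC-HIT, L1-HIT, L1-HIT, VC-HIT]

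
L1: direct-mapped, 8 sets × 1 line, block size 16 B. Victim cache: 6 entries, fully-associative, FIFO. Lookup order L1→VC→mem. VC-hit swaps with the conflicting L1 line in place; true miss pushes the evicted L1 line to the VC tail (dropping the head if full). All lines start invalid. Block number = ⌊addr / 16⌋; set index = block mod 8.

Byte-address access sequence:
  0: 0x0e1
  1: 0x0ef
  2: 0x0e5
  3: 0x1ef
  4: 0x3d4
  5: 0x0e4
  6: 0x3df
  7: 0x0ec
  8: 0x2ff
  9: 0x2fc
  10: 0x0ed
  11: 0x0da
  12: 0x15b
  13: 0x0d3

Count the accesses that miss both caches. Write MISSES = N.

#0 0xe1→b14/s6 MISS; vc=[]
#1 0xef→b14/s6 L1-HIT; vc=[]
#2 0xe5→b14/s6 L1-HIT; vc=[]
#3 0x1ef→b30/s6 MISS; vc=[14]
#4 0x3d4→b61/s5 MISS; vc=[14]
#5 0xe4→b14/s6 VC-HIT; vc=[30]
#6 0x3df→b61/s5 L1-HIT; vc=[30]
#7 0xec→b14/s6 L1-HIT; vc=[30]
#8 0x2ff→b47/s7 MISS; vc=[30]
#9 0x2fc→b47/s7 L1-HIT; vc=[30]
#10 0xed→b14/s6 L1-HIT; vc=[30]
#11 0xda→b13/s5 MISS; vc=[30,61]
#12 0x15b→b21/s5 MISS; vc=[30,61,13]
#13 0xd3→b13/s5 VC-HIT; vc=[30,61,21]

MISSES = 6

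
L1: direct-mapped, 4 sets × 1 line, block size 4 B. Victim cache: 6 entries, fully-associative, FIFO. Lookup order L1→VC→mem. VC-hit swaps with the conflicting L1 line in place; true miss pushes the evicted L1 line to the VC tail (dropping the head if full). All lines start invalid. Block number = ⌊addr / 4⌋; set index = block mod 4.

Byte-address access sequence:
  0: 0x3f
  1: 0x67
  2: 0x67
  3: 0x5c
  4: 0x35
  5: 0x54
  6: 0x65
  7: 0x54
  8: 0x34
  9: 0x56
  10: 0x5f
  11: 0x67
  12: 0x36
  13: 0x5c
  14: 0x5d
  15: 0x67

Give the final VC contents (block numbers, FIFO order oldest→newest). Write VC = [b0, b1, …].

0: 0x3f (blk 15, set 3) → MISS  vc=[]
1: 0x67 (blk 25, set 1) → MISS  vc=[]
2: 0x67 (blk 25, set 1) → L1-HIT  vc=[]
3: 0x5c (blk 23, set 3) → MISS  vc=[15]
4: 0x35 (blk 13, set 1) → MISS  vc=[15, 25]
5: 0x54 (blk 21, set 1) → MISS  vc=[15, 25, 13]
6: 0x65 (blk 25, set 1) → VC-HIT  vc=[15, 21, 13]
7: 0x54 (blk 21, set 1) → VC-HIT  vc=[15, 25, 13]
8: 0x34 (blk 13, set 1) → VC-HIT  vc=[15, 25, 21]
9: 0x56 (blk 21, set 1) → VC-HIT  vc=[15, 25, 13]
10: 0x5f (blk 23, set 3) → L1-HIT  vc=[15, 25, 13]
11: 0x67 (blk 25, set 1) → VC-HIT  vc=[15, 21, 13]
12: 0x36 (blk 13, set 1) → VC-HIT  vc=[15, 21, 25]
13: 0x5c (blk 23, set 3) → L1-HIT  vc=[15, 21, 25]
14: 0x5d (blk 23, set 3) → L1-HIT  vc=[15, 21, 25]
15: 0x67 (blk 25, set 1) → VC-HIT  vc=[15, 21, 13]

VC = [15, 21, 13]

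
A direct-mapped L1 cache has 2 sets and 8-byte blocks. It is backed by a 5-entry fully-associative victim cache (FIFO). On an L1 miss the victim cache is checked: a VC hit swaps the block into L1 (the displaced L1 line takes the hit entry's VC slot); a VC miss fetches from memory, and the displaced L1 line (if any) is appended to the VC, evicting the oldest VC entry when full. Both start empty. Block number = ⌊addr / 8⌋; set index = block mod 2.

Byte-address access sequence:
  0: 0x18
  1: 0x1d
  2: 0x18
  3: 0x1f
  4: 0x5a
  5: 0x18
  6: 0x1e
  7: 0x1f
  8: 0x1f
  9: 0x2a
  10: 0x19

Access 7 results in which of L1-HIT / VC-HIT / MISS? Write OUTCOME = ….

OUTCOME = L1-HIT

  [0] addr=0x18 blk=3 s=1: MISS | VC []
  [1] addr=0x1d blk=3 s=1: L1-HIT | VC []
  [2] addr=0x18 blk=3 s=1: L1-HIT | VC []
  [3] addr=0x1f blk=3 s=1: L1-HIT | VC []
  [4] addr=0x5a blk=11 s=1: MISS | VC [3]
  [5] addr=0x18 blk=3 s=1: VC-HIT | VC [11]
  [6] addr=0x1e blk=3 s=1: L1-HIT | VC [11]
  [7] addr=0x1f blk=3 s=1: L1-HIT | VC [11]
  [8] addr=0x1f blk=3 s=1: L1-HIT | VC [11]
  [9] addr=0x2a blk=5 s=1: MISS | VC [11, 3]
  [10] addr=0x19 blk=3 s=1: VC-HIT | VC [11, 5]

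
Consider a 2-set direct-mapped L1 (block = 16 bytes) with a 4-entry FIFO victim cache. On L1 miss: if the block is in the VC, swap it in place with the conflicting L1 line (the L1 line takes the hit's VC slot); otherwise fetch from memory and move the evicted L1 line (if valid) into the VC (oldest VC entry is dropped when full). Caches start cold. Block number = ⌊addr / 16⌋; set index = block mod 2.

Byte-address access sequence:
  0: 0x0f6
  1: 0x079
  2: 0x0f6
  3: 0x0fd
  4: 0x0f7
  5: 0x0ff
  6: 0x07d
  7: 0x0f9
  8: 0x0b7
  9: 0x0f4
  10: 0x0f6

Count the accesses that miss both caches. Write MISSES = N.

  [0] addr=0xf6 blk=15 s=1: MISS | VC []
  [1] addr=0x79 blk=7 s=1: MISS | VC [15]
  [2] addr=0xf6 blk=15 s=1: VC-HIT | VC [7]
  [3] addr=0xfd blk=15 s=1: L1-HIT | VC [7]
  [4] addr=0xf7 blk=15 s=1: L1-HIT | VC [7]
  [5] addr=0xff blk=15 s=1: L1-HIT | VC [7]
  [6] addr=0x7d blk=7 s=1: VC-HIT | VC [15]
  [7] addr=0xf9 blk=15 s=1: VC-HIT | VC [7]
  [8] addr=0xb7 blk=11 s=1: MISS | VC [7, 15]
  [9] addr=0xf4 blk=15 s=1: VC-HIT | VC [7, 11]
  [10] addr=0xf6 blk=15 s=1: L1-HIT | VC [7, 11]

MISSES = 3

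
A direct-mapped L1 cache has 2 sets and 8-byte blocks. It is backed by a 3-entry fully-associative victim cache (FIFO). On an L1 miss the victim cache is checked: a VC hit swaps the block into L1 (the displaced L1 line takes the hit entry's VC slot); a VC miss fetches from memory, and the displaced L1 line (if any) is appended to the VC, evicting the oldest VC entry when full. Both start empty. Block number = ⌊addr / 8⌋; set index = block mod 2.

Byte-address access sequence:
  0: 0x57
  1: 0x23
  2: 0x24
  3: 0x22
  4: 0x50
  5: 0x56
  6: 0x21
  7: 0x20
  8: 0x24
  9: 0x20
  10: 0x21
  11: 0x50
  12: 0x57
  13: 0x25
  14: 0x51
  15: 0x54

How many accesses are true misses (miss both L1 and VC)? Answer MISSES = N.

MISSES = 2

  [0] addr=0x57 blk=10 s=0: MISS | VC []
  [1] addr=0x23 blk=4 s=0: MISS | VC [10]
  [2] addr=0x24 blk=4 s=0: L1-HIT | VC [10]
  [3] addr=0x22 blk=4 s=0: L1-HIT | VC [10]
  [4] addr=0x50 blk=10 s=0: VC-HIT | VC [4]
  [5] addr=0x56 blk=10 s=0: L1-HIT | VC [4]
  [6] addr=0x21 blk=4 s=0: VC-HIT | VC [10]
  [7] addr=0x20 blk=4 s=0: L1-HIT | VC [10]
  [8] addr=0x24 blk=4 s=0: L1-HIT | VC [10]
  [9] addr=0x20 blk=4 s=0: L1-HIT | VC [10]
  [10] addr=0x21 blk=4 s=0: L1-HIT | VC [10]
  [11] addr=0x50 blk=10 s=0: VC-HIT | VC [4]
  [12] addr=0x57 blk=10 s=0: L1-HIT | VC [4]
  [13] addr=0x25 blk=4 s=0: VC-HIT | VC [10]
  [14] addr=0x51 blk=10 s=0: VC-HIT | VC [4]
  [15] addr=0x54 blk=10 s=0: L1-HIT | VC [4]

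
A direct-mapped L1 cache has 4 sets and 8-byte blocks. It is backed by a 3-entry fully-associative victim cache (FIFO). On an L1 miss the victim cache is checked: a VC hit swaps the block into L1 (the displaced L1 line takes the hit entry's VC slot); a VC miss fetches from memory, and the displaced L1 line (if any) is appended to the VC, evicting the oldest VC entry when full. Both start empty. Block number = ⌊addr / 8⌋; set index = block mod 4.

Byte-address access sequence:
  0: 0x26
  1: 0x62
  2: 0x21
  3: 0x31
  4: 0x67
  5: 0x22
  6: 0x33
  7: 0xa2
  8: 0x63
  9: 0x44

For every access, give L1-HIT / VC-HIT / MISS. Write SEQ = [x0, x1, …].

SEQ = [MISS, MISS, VC-HIT, MISS, VC-HIT, VC-HIT, L1-HIT, MISS, VC-HIT, MISS]

  [0] addr=0x26 blk=4 s=0: MISS | VC []
  [1] addr=0x62 blk=12 s=0: MISS | VC [4]
  [2] addr=0x21 blk=4 s=0: VC-HIT | VC [12]
  [3] addr=0x31 blk=6 s=2: MISS | VC [12]
  [4] addr=0x67 blk=12 s=0: VC-HIT | VC [4]
  [5] addr=0x22 blk=4 s=0: VC-HIT | VC [12]
  [6] addr=0x33 blk=6 s=2: L1-HIT | VC [12]
  [7] addr=0xa2 blk=20 s=0: MISS | VC [12, 4]
  [8] addr=0x63 blk=12 s=0: VC-HIT | VC [20, 4]
  [9] addr=0x44 blk=8 s=0: MISS | VC [20, 4, 12]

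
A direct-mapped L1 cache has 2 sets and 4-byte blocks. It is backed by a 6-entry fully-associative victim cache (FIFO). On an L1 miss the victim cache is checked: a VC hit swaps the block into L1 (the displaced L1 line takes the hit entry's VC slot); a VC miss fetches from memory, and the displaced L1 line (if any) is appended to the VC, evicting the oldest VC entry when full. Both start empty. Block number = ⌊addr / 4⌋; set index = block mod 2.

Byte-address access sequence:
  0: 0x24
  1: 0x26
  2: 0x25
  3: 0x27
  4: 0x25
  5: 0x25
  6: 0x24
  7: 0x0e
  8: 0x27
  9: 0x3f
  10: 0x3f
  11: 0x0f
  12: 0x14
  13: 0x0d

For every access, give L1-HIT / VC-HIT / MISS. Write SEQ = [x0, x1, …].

SEQ = [MISS, L1-HIT, L1-HIT, L1-HIT, L1-HIT, L1-HIT, L1-HIT, MISS, VC-HIT, MISS, L1-HIT, VC-HIT, MISS, VC-HIT]

  [0] addr=0x24 blk=9 s=1: MISS | VC []
  [1] addr=0x26 blk=9 s=1: L1-HIT | VC []
  [2] addr=0x25 blk=9 s=1: L1-HIT | VC []
  [3] addr=0x27 blk=9 s=1: L1-HIT | VC []
  [4] addr=0x25 blk=9 s=1: L1-HIT | VC []
  [5] addr=0x25 blk=9 s=1: L1-HIT | VC []
  [6] addr=0x24 blk=9 s=1: L1-HIT | VC []
  [7] addr=0xe blk=3 s=1: MISS | VC [9]
  [8] addr=0x27 blk=9 s=1: VC-HIT | VC [3]
  [9] addr=0x3f blk=15 s=1: MISS | VC [3, 9]
  [10] addr=0x3f blk=15 s=1: L1-HIT | VC [3, 9]
  [11] addr=0xf blk=3 s=1: VC-HIT | VC [15, 9]
  [12] addr=0x14 blk=5 s=1: MISS | VC [15, 9, 3]
  [13] addr=0xd blk=3 s=1: VC-HIT | VC [15, 9, 5]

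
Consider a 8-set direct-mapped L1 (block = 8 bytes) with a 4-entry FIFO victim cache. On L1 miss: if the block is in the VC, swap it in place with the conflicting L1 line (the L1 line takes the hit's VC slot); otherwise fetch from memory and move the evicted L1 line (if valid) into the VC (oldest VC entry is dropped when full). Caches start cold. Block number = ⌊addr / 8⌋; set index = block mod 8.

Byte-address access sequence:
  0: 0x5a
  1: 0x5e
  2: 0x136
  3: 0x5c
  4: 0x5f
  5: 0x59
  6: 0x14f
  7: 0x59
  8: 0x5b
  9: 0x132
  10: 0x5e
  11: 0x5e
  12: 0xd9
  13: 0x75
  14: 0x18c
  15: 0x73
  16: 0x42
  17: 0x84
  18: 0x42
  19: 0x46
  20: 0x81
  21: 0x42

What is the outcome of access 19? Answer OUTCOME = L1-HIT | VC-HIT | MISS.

0: 0x5a (blk 11, set 3) → MISS  vc=[]
1: 0x5e (blk 11, set 3) → L1-HIT  vc=[]
2: 0x136 (blk 38, set 6) → MISS  vc=[]
3: 0x5c (blk 11, set 3) → L1-HIT  vc=[]
4: 0x5f (blk 11, set 3) → L1-HIT  vc=[]
5: 0x59 (blk 11, set 3) → L1-HIT  vc=[]
6: 0x14f (blk 41, set 1) → MISS  vc=[]
7: 0x59 (blk 11, set 3) → L1-HIT  vc=[]
8: 0x5b (blk 11, set 3) → L1-HIT  vc=[]
9: 0x132 (blk 38, set 6) → L1-HIT  vc=[]
10: 0x5e (blk 11, set 3) → L1-HIT  vc=[]
11: 0x5e (blk 11, set 3) → L1-HIT  vc=[]
12: 0xd9 (blk 27, set 3) → MISS  vc=[11]
13: 0x75 (blk 14, set 6) → MISS  vc=[11, 38]
14: 0x18c (blk 49, set 1) → MISS  vc=[11, 38, 41]
15: 0x73 (blk 14, set 6) → L1-HIT  vc=[11, 38, 41]
16: 0x42 (blk 8, set 0) → MISS  vc=[11, 38, 41]
17: 0x84 (blk 16, set 0) → MISS  vc=[11, 38, 41, 8]
18: 0x42 (blk 8, set 0) → VC-HIT  vc=[11, 38, 41, 16]
19: 0x46 (blk 8, set 0) → L1-HIT  vc=[11, 38, 41, 16]
20: 0x81 (blk 16, set 0) → VC-HIT  vc=[11, 38, 41, 8]
21: 0x42 (blk 8, set 0) → VC-HIT  vc=[11, 38, 41, 16]

OUTCOME = L1-HIT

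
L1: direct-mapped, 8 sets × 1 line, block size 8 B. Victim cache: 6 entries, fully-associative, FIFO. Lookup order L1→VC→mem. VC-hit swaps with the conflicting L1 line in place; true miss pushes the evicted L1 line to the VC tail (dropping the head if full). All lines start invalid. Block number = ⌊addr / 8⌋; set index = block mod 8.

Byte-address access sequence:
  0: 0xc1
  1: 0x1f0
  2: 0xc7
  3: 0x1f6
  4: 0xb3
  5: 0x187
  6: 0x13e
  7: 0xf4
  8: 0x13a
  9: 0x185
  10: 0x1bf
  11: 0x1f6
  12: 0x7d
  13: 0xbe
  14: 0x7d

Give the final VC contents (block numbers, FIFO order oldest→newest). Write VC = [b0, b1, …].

  [0] addr=0xc1 blk=24 s=0: MISS | VC []
  [1] addr=0x1f0 blk=62 s=6: MISS | VC []
  [2] addr=0xc7 blk=24 s=0: L1-HIT | VC []
  [3] addr=0x1f6 blk=62 s=6: L1-HIT | VC []
  [4] addr=0xb3 blk=22 s=6: MISS | VC [62]
  [5] addr=0x187 blk=48 s=0: MISS | VC [62, 24]
  [6] addr=0x13e blk=39 s=7: MISS | VC [62, 24]
  [7] addr=0xf4 blk=30 s=6: MISS | VC [62, 24, 22]
  [8] addr=0x13a blk=39 s=7: L1-HIT | VC [62, 24, 22]
  [9] addr=0x185 blk=48 s=0: L1-HIT | VC [62, 24, 22]
  [10] addr=0x1bf blk=55 s=7: MISS | VC [62, 24, 22, 39]
  [11] addr=0x1f6 blk=62 s=6: VC-HIT | VC [30, 24, 22, 39]
  [12] addr=0x7d blk=15 s=7: MISS | VC [30, 24, 22, 39, 55]
  [13] addr=0xbe blk=23 s=7: MISS | VC [30, 24, 22, 39, 55, 15]
  [14] addr=0x7d blk=15 s=7: VC-HIT | VC [30, 24, 22, 39, 55, 23]

VC = [30, 24, 22, 39, 55, 23]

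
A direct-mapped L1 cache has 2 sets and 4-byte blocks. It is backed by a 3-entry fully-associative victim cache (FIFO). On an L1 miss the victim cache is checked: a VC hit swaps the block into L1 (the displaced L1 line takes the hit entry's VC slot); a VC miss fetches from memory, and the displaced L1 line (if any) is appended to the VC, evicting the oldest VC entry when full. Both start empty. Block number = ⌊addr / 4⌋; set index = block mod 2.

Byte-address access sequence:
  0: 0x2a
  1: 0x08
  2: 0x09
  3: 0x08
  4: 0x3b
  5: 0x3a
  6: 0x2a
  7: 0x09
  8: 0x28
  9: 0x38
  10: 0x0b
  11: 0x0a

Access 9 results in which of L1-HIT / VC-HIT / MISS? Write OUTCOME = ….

  [0] addr=0x2a blk=10 s=0: MISS | VC []
  [1] addr=0x8 blk=2 s=0: MISS | VC [10]
  [2] addr=0x9 blk=2 s=0: L1-HIT | VC [10]
  [3] addr=0x8 blk=2 s=0: L1-HIT | VC [10]
  [4] addr=0x3b blk=14 s=0: MISS | VC [10, 2]
  [5] addr=0x3a blk=14 s=0: L1-HIT | VC [10, 2]
  [6] addr=0x2a blk=10 s=0: VC-HIT | VC [14, 2]
  [7] addr=0x9 blk=2 s=0: VC-HIT | VC [14, 10]
  [8] addr=0x28 blk=10 s=0: VC-HIT | VC [14, 2]
  [9] addr=0x38 blk=14 s=0: VC-HIT | VC [10, 2]
  [10] addr=0xb blk=2 s=0: VC-HIT | VC [10, 14]
  [11] addr=0xa blk=2 s=0: L1-HIT | VC [10, 14]

OUTCOME = VC-HIT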